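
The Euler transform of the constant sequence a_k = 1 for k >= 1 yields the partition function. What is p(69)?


The Euler transform converts the sequence a_k = 1 into the number of integer partitions.
Using the recurrence or dynamic programming:
p(69) = 3554345

3554345


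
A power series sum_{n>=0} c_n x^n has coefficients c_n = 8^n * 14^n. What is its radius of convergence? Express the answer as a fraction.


By the root test (Cauchy-Hadamard), the radius is R = 1 / limsup_n |c_n|^(1/n).
Here |c_n|^(1/n) = (8^n * 14^n)^(1/n) = 8 * 14 = 112 for all n.
So R = 1/112 = 1/112.

1/112


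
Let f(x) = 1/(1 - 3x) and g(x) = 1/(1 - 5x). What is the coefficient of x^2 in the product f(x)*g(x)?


The coefficient of x^n in f*g is the Cauchy product: sum_{k=0}^{n} a^k * b^(n-k).
With a=3, b=5, n=2:
sum_{k=0}^{2} 3^k * 5^(2-k)
= 49

49


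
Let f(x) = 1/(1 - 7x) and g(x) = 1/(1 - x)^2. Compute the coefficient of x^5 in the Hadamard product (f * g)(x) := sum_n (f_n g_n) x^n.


f has coefficients f_k = 7^k. For g = 1/(1 - x)^2 the coefficient is g_k = C(k + 1, 1) = k + 1. The Hadamard coefficient is (f * g)_k = 7^k * (k + 1).
For k = 5: 7^5 * 6 = 16807 * 6 = 100842.

100842


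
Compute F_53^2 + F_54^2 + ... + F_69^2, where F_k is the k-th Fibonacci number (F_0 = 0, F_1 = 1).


There is a standard identity sum_{k=0}^{N} F_k^2 = F_N * F_{N+1} (proved inductively from the telescoping relation F_k^2 = F_k F_{k+1} - F_{k-1} F_k). Then
sum_{k=53}^{69} F_k^2 = F_69 F_70 - F_52 F_53.
Computing: F_69 = 117669030460994, F_70 = 190392490709135, F_52 = 32951280099, F_53 = 53316291173.
Sum = 117669030460994 * 190392490709135 - 32951280099 * 53316291173 = 22403298031957679169652714063.

22403298031957679169652714063


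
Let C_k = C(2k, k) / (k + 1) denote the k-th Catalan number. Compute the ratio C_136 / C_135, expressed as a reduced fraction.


Using C_k = (2k)! / (k! (k+1)!), the ratio C_{k+1}/C_k simplifies to
C_{k+1}/C_k = [(2k+2)! / ((k+1)! (k+2)!)] * [k! (k+1)! / (2k)!]
 = (2k+2)(2k+1) / ((k+1)(k+2)) = 2(2k+1) / (k+2).
For k = 135: 2(2*135 + 1) / (135 + 2) = 542/137 = 542/137.

542/137


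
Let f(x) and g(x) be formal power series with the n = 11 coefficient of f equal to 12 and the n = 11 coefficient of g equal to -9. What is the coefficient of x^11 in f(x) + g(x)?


Addition of formal power series is termwise.
The coefficient of x^11 in f + g = 12 + -9
= 3

3


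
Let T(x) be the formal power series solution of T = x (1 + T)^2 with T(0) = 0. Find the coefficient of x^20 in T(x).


Apply the Lagrange inversion formula: if T = x * phi(T) with phi(t) = (1 + t)^2, then [x^n] T = (1/n) [t^(n-1)] phi(t)^n = (1/n) [t^(n-1)] (1 + t)^(2n) = (1/n) C(2n, n-1).
Using the identity C(2n, n-1) = C(2n, n) * n / (n+1), the unscaled factor equals C(2n, n) / (n+1) = C_n, the n-th Catalan number.
For n = 20: C_20 = C(40, 20) / 21 = 137846528820/21 = 6564120420 = 6564120420.

6564120420


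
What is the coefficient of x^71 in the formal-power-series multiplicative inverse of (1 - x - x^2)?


Let the inverse be f(x) = sum_{k>=0} a_k x^k. From f(x) * (1 - x - x^2) = 1 and matching coefficients:
 x^0: a_0 = 1.
 x^1: a_1 - a_0 = 0, so a_1 = 1.
 x^k (k >= 2): a_k - a_{k-1} - a_{k-2} = 0, i.e. a_k = a_{k-1} + a_{k-2}.
This is the Fibonacci-type recurrence shifted so that a_0 = a_1 = 1.
Iterating: a_0=1, a_1=1, a_2=2, a_3=3, a_4=5, a_5=8, a_6=13, a_7=21, a_8=34, a_9=55, ...
a_71 = 498454011879264.

498454011879264


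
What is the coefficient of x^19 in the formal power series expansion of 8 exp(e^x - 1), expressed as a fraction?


exp(e^x - 1) is the exponential generating function for the Bell numbers Bell_k: exp(e^x - 1) = sum_{k>=0} Bell_k x^k / k!.
So the coefficient of x^19 in 8 exp(e^x - 1) is 8 Bell_19 / 19!.
Computing: Bell_19 = 5832742205057 and 19! = 121645100408832000, giving
8 * 5832742205057/121645100408832000 = 5832742205057/15205637551104000.

5832742205057/15205637551104000


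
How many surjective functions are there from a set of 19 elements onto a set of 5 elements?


By inclusion-exclusion on which target elements are missed, the number of surjections from an n-set onto a k-set is
surj(n, k) = sum_{j=0}^{k} (-1)^j C(k, j) (k - j)^n.
Equivalently surj(n, k) = k! * S(n, k), where S(n, k) is the Stirling number of the second kind.
For n = 19, k = 5:
S(19, 5) = 147589284710, so
surj = 5! * 147589284710 = 120 * 147589284710 = 17710714165200.

17710714165200


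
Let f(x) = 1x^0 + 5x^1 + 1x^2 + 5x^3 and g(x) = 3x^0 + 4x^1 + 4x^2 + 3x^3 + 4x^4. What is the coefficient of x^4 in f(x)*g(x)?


Cauchy product at x^4:
1*4 + 5*3 + 1*4 + 5*4
= 43

43


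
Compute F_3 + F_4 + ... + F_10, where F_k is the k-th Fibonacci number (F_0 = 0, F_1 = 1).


Use the identity sum_{k=0}^{N} F_k = F_{N+2} - 1 (which follows from F_{k+2} - F_{k+1} = F_k). Then
sum_{k=3}^{10} F_k = (F_{12} - 1) - (F_{4} - 1) = F_{12} - F_{4}.
Computing: F_{12} = 144, F_{4} = 3, so
Sum = 144 - 3 = 141.

141


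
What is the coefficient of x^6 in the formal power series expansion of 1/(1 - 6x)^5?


The general identity 1/(1 - c x)^r = sum_{k>=0} c^k C(k + r - 1, r - 1) x^k follows by substituting y = c x into 1/(1 - y)^r = sum_{k>=0} C(k + r - 1, r - 1) y^k.
For c = 6, r = 5, k = 6:
6^6 * C(10, 4) = 46656 * 210 = 9797760.

9797760


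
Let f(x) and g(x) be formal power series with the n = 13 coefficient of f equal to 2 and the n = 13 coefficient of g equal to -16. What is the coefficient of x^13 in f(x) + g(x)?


Addition of formal power series is termwise.
The coefficient of x^13 in f + g = 2 + -16
= -14

-14


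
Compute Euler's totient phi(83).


phi(n) counts integers in [1, n] coprime to n. Using the multiplicative formula phi(n) = n * prod_{p | n} (1 - 1/p):
83 = 83, so
phi(83) = 83 * (1 - 1/83) = 82.

82


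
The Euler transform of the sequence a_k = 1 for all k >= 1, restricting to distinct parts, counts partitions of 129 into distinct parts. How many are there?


Partitions of 129 into distinct parts can be computed via generating function.
Product (1+x)(1+x^2)(1+x^3)...
The coefficient of x^129 = 4322816

4322816


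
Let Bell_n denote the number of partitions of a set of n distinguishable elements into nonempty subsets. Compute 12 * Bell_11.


Bell_11 can be computed from the Bell triangle or from Dobinski's identity Bell_n = (1/e) * sum_{k>=0} k^n / k!.
Computing Bell_11 = 678570.
Then 12 * 678570 = 8142840.

8142840


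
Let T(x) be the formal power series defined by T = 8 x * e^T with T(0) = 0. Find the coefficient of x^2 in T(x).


Apply the Lagrange inversion formula: if T = 8 x * phi(T) with phi(t) = e^t, then
[x^n] T = 8^n * (1/n) [t^(n-1)] phi(t)^n = 8^n * (1/n) [t^(n-1)] e^(n t) = 8^n * (1/n) * n^(n-1) / (n-1)! = 8^n * n^(n-1) / n!.
When c = 1 this is the Cayley count of rooted labeled trees on n vertices, divided by n!.
For n = 2: 8^2 * 2^1 / 2! = 64 * 2/2 = 64.

64


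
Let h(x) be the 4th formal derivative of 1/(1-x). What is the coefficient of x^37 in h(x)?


Differentiating 4 times: d^4/dx^4 [1/(1-x)] = 4!/(1-x)^5.
The expansion 1/(1-x)^5 = sum_{k>=0} C(k+4, 4) x^k, so the coefficient of x^n in 4!/(1-x)^5 is 4! * C(n+4, 4).
For n = 37: 24 * C(41, 4) = 24 * 101270 = 2430480

2430480


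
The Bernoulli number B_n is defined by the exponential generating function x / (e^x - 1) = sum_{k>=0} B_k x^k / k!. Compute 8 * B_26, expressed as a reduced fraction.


Bernoulli numbers can also be computed recursively via B_0 = 1 and sum_{j=0}^{m} C(m+1, j) B_j = 0 for m >= 1. Odd-index Bernoulli numbers vanish for k >= 3.
Computing B_26 = 8553103/6, so 8 * B_26 = 8 * 8553103/6 = 34212412/3.

34212412/3


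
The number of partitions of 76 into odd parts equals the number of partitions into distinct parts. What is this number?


Computing partitions of 76 into odd parts (1, 3, 5, ...):
Using the generating function prod_{k>=0} 1/(1-x^(2k+1)),
the count is 53250

53250


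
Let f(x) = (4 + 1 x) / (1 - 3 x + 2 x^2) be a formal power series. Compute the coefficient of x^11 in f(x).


Write f(x) = sum_{k>=0} a_k x^k. Multiplying both sides by 1 - 3 x + 2 x^2 gives
(1 - 3 x + 2 x^2) sum_{k>=0} a_k x^k = 4 + 1 x.
Matching coefficients:
 x^0: a_0 = 4
 x^1: a_1 - 3 a_0 = 1  =>  a_1 = 3*4 + 1 = 13
 x^k (k >= 2): a_k = 3 a_{k-1} - 2 a_{k-2}.
Iterating: a_2 = 31, a_3 = 67, a_4 = 139, a_5 = 283, a_6 = 571, a_7 = 1147, a_8 = 2299, a_9 = 4603, a_10 = 9211, a_11 = 18427.
So the coefficient of x^11 is 18427.

18427


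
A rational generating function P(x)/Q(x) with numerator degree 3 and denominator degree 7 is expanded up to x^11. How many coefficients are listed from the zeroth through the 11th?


Expanding up to x^11 gives the coefficients for x^0, x^1, ..., x^11.
That is 11 + 1 = 12 coefficients in total.

12


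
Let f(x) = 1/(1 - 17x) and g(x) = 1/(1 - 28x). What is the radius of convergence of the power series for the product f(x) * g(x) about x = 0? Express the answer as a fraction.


The radius of 1/(1 - 17x) is 1/17 (nearest singularity at x = 1/17), and the radius of 1/(1 - 28x) is 1/28.
The product f(x)*g(x) = 1/((1 - 17x)(1 - 28x)) has singularities at both 1/17 and 1/28, so its radius of convergence is the distance to the nearest one:
min(1/17, 1/28) = 1/28.

1/28


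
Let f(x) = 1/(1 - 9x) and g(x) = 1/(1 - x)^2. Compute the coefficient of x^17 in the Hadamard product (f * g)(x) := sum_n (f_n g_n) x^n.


f has coefficients f_k = 9^k. For g = 1/(1 - x)^2 the coefficient is g_k = C(k + 1, 1) = k + 1. The Hadamard coefficient is (f * g)_k = 9^k * (k + 1).
For k = 17: 9^17 * 18 = 16677181699666569 * 18 = 300189270593998242.

300189270593998242


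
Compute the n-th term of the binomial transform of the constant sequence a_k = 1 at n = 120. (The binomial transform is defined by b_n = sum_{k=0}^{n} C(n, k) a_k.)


With a_k = 1 for all k, b_n = sum_{k=0}^{n} C(n, k) = 2^n by the binomial theorem.
For n = 120: 2^120 = 1329227995784915872903807060280344576.

1329227995784915872903807060280344576


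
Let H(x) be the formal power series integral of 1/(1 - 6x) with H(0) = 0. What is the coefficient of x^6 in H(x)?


1/(1 - 6x) = sum_{k>=0} 6^k x^k. Integrating termwise with H(0) = 0:
H(x) = sum_{k>=0} 6^k x^(k+1) / (k+1) = sum_{m>=1} 6^(m-1) x^m / m.
For m = 6: 6^5/6 = 7776/6 = 1296.

1296


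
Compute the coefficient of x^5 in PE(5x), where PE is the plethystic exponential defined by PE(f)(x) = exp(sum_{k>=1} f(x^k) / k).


With f(x) = 5x, the exponent is sum_{k>=1} 5 x^k / k = 5 * (-ln(1 - x)). Exponentiating:
PE(5x) = exp(-5 ln(1 - x)) = 1/(1 - x)^5.
By the negative binomial expansion, [x^n] 1/(1 - x)^5 = C(n + 4, 4).
For n = 5: C(9, 4) = 126.

126


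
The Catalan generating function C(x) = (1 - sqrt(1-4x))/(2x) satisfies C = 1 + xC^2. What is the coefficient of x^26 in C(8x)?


Substituting x -> 8x scales the n-th coefficient by 8^n, so [x^26] C(8x) = 8^26 * C_26.
C_26 = C(2*26, 26)/(27) = 495918532948104/27 = 18367353072152.
So 8^26 * 18367353072152 = 302231454903657293676544 * 18367353072152 = 5551191841725658438190432521382002688.

5551191841725658438190432521382002688


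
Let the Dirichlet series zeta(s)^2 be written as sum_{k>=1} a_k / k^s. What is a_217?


The Dirichlet convolution of the constant function 1 with itself gives (1 * 1)(k) = sum_{d | k} 1 = d(k), the number of positive divisors of k.
Since zeta(s) = sum_{k>=1} 1/k^s, we have zeta(s)^2 = sum_{k>=1} d(k)/k^s, so a_k = d(k).
For k = 217: the divisors are 1, 7, 31, 217.
Count = 4.

4


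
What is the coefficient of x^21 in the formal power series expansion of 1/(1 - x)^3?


The negative binomial / multiset identity is
1/(1 - x)^r = sum_{k>=0} C(k + r - 1, r - 1) x^k.
Here r = 3 and k = 21, so the coefficient is
C(21 + 2, 2) = C(23, 2)
= 253

253


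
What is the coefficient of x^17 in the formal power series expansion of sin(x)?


The Maclaurin series is sin(t) = sum_{k>=0} (-1)^k t^(2k+1) / (2k+1)!, so substituting t = x, only odd powers of x are nonzero, with coefficient of x^(2k+1) equal to (-1)^k / (2k+1)!.
Write 17 = 2*8 + 1, giving the coefficient (-1)^8 / 17! = 1/355687428096000 = 1/355687428096000.

1/355687428096000


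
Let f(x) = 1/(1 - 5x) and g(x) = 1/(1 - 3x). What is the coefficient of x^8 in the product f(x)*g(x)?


The coefficient of x^n in f*g is the Cauchy product: sum_{k=0}^{n} a^k * b^(n-k).
With a=5, b=3, n=8:
sum_{k=0}^{8} 5^k * 3^(8-k)
= 966721

966721


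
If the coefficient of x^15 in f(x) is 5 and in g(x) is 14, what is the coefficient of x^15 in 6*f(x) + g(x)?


Scalar multiplication scales coefficients: 6 * 5 = 30.
Then add the g coefficient: 30 + 14
= 44

44


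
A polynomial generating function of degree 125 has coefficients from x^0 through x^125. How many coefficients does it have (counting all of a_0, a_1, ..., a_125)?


A polynomial of degree 125 takes the form a_0 + a_1 x + ... + a_125 x^125.
The number of coefficients is 125 + 1 = 126.

126


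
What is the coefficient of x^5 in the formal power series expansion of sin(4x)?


The Maclaurin series is sin(t) = sum_{k>=0} (-1)^k t^(2k+1) / (2k+1)!, so substituting t = 4x, only odd powers of x are nonzero, with coefficient of x^(2k+1) equal to (-1)^k 4^(2k+1) / (2k+1)!.
Write 5 = 2*2 + 1, giving the coefficient (-1)^2 * 4^5 / 5! = 1024/120 = 128/15.

128/15


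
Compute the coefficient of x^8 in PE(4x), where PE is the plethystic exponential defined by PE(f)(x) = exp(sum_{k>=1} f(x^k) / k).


With f(x) = 4x, the exponent is sum_{k>=1} 4 x^k / k = 4 * (-ln(1 - x)). Exponentiating:
PE(4x) = exp(-4 ln(1 - x)) = 1/(1 - x)^4.
By the negative binomial expansion, [x^n] 1/(1 - x)^4 = C(n + 3, 3).
For n = 8: C(11, 3) = 165.

165


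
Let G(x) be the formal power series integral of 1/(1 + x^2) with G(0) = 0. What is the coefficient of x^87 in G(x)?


1/(1 + x^2) = sum_{j>=0} (-1)^j x^(2j). Integrating termwise with G(0) = 0:
G(x) = sum_{j>=0} (-1)^j x^(2j+1) / (2j+1) = arctan(x).
Only odd powers are nonzero. For x^87 write 87 = 2*43 + 1, giving
(-1)^43 / 87 = -1/87 = -1/87.

-1/87


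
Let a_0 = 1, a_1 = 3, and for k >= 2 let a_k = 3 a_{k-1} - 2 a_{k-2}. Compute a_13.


Iterating the recurrence forward:
a_0 = 1
a_1 = 3
a_2 = 3*3 - 2*1 = 7
a_3 = 3*7 - 2*3 = 15
a_4 = 3*15 - 2*7 = 31
a_5 = 3*31 - 2*15 = 63
a_6 = 3*63 - 2*31 = 127
a_7 = 3*127 - 2*63 = 255
a_8 = 3*255 - 2*127 = 511
a_9 = 3*511 - 2*255 = 1023
a_10 = 3*1023 - 2*511 = 2047
a_11 = 3*2047 - 2*1023 = 4095
a_12 = 3*4095 - 2*2047 = 8191
a_13 = 3*8191 - 2*4095 = 16383
So a_13 = 16383.

16383


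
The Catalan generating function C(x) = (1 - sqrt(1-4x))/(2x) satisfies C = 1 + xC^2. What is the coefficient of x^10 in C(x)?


Substituting x -> x scales the n-th coefficient by 1, so [x^10] C(x) = C_10.
C_10 = C(2*10, 10)/(11) = 184756/11 = 16796.
= 16796.

16796


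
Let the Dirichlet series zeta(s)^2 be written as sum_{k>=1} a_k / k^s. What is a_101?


The Dirichlet convolution of the constant function 1 with itself gives (1 * 1)(k) = sum_{d | k} 1 = d(k), the number of positive divisors of k.
Since zeta(s) = sum_{k>=1} 1/k^s, we have zeta(s)^2 = sum_{k>=1} d(k)/k^s, so a_k = d(k).
For k = 101: the divisors are 1, 101.
Count = 2.

2


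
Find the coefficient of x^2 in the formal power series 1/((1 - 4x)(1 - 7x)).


By partial fractions or Cauchy convolution:
The coefficient equals sum_{k=0}^{2} 4^k * 7^(2-k).
= 93

93


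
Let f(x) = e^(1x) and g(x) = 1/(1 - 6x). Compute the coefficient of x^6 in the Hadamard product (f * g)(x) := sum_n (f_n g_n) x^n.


Expanding: f_k = 1^k/k! (from e^(1x)) and g_k = 6^k (from 1/(1 - 6x)). So the Hadamard coefficient (f * g)_k = 1^k 6^k / k! = (6)^k / k!.
For k = 6: 6^6/6! = 46656/720 = 324/5.

324/5


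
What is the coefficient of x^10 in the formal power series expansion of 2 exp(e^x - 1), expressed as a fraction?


exp(e^x - 1) is the exponential generating function for the Bell numbers Bell_k: exp(e^x - 1) = sum_{k>=0} Bell_k x^k / k!.
So the coefficient of x^10 in 2 exp(e^x - 1) is 2 Bell_10 / 10!.
Computing: Bell_10 = 115975 and 10! = 3628800, giving
2 * 115975/3628800 = 4639/72576.

4639/72576


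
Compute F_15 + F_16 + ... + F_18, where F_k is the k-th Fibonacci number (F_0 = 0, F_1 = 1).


Use the identity sum_{k=0}^{N} F_k = F_{N+2} - 1 (which follows from F_{k+2} - F_{k+1} = F_k). Then
sum_{k=15}^{18} F_k = (F_{20} - 1) - (F_{16} - 1) = F_{20} - F_{16}.
Computing: F_{20} = 6765, F_{16} = 987, so
Sum = 6765 - 987 = 5778.

5778


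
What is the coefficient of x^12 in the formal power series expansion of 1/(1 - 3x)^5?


The general identity 1/(1 - c x)^r = sum_{k>=0} c^k C(k + r - 1, r - 1) x^k follows by substituting y = c x into 1/(1 - y)^r = sum_{k>=0} C(k + r - 1, r - 1) y^k.
For c = 3, r = 5, k = 12:
3^12 * C(16, 4) = 531441 * 1820 = 967222620.

967222620


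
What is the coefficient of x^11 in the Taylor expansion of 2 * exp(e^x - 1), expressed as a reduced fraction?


exp(e^x - 1) = sum_{k>=0} Bell_k x^k / k!, where Bell_k is the k-th Bell number.
So the coefficient of x^11 is 2 * Bell_11 / 11!.
Computing: Bell_11 = 678570 and 11! = 39916800, giving
2 * 678570/39916800 = 22619/665280.

22619/665280


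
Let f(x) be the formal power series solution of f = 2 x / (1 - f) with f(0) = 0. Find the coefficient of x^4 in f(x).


Apply Lagrange inversion: f = 2 x * phi(f) with phi(t) = 1/(1 - t), so
[x^n] f = 2^n * (1/n) [t^(n-1)] phi(t)^n = 2^n * (1/n) [t^(n-1)] (1 - t)^(-n) = 2^n * (1/n) C(2n - 2, n - 1) = 2^n * C_{n-1}.
For n = 4: C_3 = C(6, 3) / 4 = 20/4 = 5.
With the 2^4 = 16 factor, the coefficient is 16 * 5 = 80.

80


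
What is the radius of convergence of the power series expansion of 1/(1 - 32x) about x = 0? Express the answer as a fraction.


Expanding 1/(1 - 32x) = sum_{k>=0} 32^k x^k, the series converges when |32x| < 1, i.e., |x| < 1/32.
So the radius of convergence is 1/32 = 1/32.

1/32


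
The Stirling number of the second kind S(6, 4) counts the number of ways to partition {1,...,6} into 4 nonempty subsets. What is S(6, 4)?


Using the explicit formula S(n,k) = (1/k!) sum_{j=0}^{k} (-1)^(k-j) C(k,j) j^n:
S(6, 4) = 65
Equivalently, S(n,k) is n! times the coefficient of x^n in the EGF (e^x - 1)^k / k!.

65


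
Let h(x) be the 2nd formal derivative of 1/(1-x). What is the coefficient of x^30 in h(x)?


Differentiating 2 times: d^2/dx^2 [1/(1-x)] = 2!/(1-x)^3.
The expansion 1/(1-x)^3 = sum_{k>=0} C(k+2, 2) x^k, so the coefficient of x^n in 2!/(1-x)^3 is 2! * C(n+2, 2).
For n = 30: 2 * C(32, 2) = 2 * 496 = 992

992


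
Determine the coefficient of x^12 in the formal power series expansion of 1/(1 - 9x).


The geometric series identity gives 1/(1 - c x) = sum_{k>=0} c^k x^k, so the coefficient of x^k is c^k.
Here c = 9 and k = 12.
Computing: 9^12 = 282429536481

282429536481


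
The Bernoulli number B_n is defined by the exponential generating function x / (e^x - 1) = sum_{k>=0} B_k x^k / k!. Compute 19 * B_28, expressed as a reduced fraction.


Bernoulli numbers can also be computed recursively via B_0 = 1 and sum_{j=0}^{m} C(m+1, j) B_j = 0 for m >= 1. Odd-index Bernoulli numbers vanish for k >= 3.
Computing B_28 = -23749461029/870, so 19 * B_28 = 19 * -23749461029/870 = -451239759551/870.

-451239759551/870


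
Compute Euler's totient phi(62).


phi(n) counts integers in [1, n] coprime to n. Using the multiplicative formula phi(n) = n * prod_{p | n} (1 - 1/p):
62 = 2 * 31, so
phi(62) = 62 * (1 - 1/2) * (1 - 1/31) = 30.

30


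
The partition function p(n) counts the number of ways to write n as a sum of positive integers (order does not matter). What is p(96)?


Using the generating function prod_{k>=1} 1/(1-x^k), we compute p(96).
By dynamic programming over parts 1 through 96:
p(96) = 118114304

118114304


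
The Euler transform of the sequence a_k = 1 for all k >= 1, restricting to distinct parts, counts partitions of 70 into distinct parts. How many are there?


Partitions of 70 into distinct parts can be computed via generating function.
Product (1+x)(1+x^2)(1+x^3)...
The coefficient of x^70 = 29927

29927


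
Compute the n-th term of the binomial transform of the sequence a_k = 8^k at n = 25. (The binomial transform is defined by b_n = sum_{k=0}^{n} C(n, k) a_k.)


With a_k = 8^k, b_n = sum_{k=0}^{n} C(n, k) 8^k = (1 + 8)^n by the binomial theorem.
For n = 25: (1 + 8)^25 = 9^25 = 717897987691852588770249.

717897987691852588770249


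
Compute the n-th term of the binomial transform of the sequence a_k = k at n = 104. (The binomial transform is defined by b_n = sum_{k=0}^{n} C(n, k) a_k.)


With a_k = k, b_n = sum_{k=0}^{n} C(n, k) k. Using k * C(n, k) = n * C(n-1, k-1) gives b_n = n * sum_{k>=1} C(n-1, k-1) = n * 2^(n-1).
For n = 104: 104 * 2^103 = 104 * 10141204801825835211973625643008 = 1054685299389886862045257066872832.

1054685299389886862045257066872832


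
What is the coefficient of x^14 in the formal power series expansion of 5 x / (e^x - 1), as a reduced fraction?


The exponential generating function for Bernoulli numbers is
x / (e^x - 1) = sum_{k>=0} B_k x^k / k!.
So the coefficient of x^14 in 5 x / (e^x - 1) is 5 B_14 / 14!.
Computing: B_14 = 7/6, 14! = 87178291200, giving
5 * 7/6 / 87178291200 = 1/14944849920.

1/14944849920


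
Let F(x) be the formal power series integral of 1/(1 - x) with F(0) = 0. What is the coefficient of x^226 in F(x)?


1/(1 - x) = sum_{k>=0} x^k. Integrating termwise and using F(0) = 0 gives
F(x) = sum_{k>=0} x^(k+1) / (k+1) = sum_{m>=1} x^m / m = -ln(1 - x).
So the coefficient of x^226 is 1/226 = 1/226.

1/226


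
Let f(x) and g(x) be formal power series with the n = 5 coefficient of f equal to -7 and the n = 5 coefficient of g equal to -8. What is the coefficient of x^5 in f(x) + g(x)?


Addition of formal power series is termwise.
The coefficient of x^5 in f + g = -7 + -8
= -15

-15


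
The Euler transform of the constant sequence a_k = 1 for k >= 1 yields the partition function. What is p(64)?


The Euler transform converts the sequence a_k = 1 into the number of integer partitions.
Using the recurrence or dynamic programming:
p(64) = 1741630

1741630


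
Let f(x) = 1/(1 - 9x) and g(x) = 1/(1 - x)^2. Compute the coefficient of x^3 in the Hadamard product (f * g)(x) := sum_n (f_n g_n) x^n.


f has coefficients f_k = 9^k. For g = 1/(1 - x)^2 the coefficient is g_k = C(k + 1, 1) = k + 1. The Hadamard coefficient is (f * g)_k = 9^k * (k + 1).
For k = 3: 9^3 * 4 = 729 * 4 = 2916.

2916


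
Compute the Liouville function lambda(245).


The Liouville function is lambda(k) = (-1)^Omega(k), where Omega(k) counts the prime factors of k with multiplicity.
Factoring: 245 = 5 * 7 * 7, so Omega(245) = 3.
lambda(245) = (-1)^3 = -1.

-1


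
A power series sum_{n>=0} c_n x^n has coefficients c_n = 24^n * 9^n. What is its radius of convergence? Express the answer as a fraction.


By the root test (Cauchy-Hadamard), the radius is R = 1 / limsup_n |c_n|^(1/n).
Here |c_n|^(1/n) = (24^n * 9^n)^(1/n) = 24 * 9 = 216 for all n.
So R = 1/216 = 1/216.

1/216


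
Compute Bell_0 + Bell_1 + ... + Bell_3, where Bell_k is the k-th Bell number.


Recall Bell_k counts set partitions of a k-set (with Bell_0 = 1 by convention).
Bell_0 through Bell_3: 1, 1, 2, 5
Sum = 1 + 1 + 2 + 5 = 9.

9


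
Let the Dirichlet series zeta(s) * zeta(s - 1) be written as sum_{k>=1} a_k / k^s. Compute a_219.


Convolution gives a_k = sum_{d | k} d * 1 = sum_{d | k} d = sigma(k), the sum of positive divisors of k.
For k = 219, the divisors are 1, 3, 73, 219, so
sigma(219) = 1 + 3 + 73 + 219 = 296.

296


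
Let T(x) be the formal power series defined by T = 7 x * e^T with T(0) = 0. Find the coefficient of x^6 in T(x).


Apply the Lagrange inversion formula: if T = 7 x * phi(T) with phi(t) = e^t, then
[x^n] T = 7^n * (1/n) [t^(n-1)] phi(t)^n = 7^n * (1/n) [t^(n-1)] e^(n t) = 7^n * (1/n) * n^(n-1) / (n-1)! = 7^n * n^(n-1) / n!.
When c = 1 this is the Cayley count of rooted labeled trees on n vertices, divided by n!.
For n = 6: 7^6 * 6^5 / 6! = 117649 * 7776/720 = 6353046/5.

6353046/5


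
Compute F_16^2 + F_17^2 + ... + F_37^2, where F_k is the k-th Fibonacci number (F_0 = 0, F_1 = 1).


There is a standard identity sum_{k=0}^{N} F_k^2 = F_N * F_{N+1} (proved inductively from the telescoping relation F_k^2 = F_k F_{k+1} - F_{k-1} F_k). Then
sum_{k=16}^{37} F_k^2 = F_37 F_38 - F_15 F_16.
Computing: F_37 = 24157817, F_38 = 39088169, F_15 = 610, F_16 = 987.
Sum = 24157817 * 39088169 - 610 * 987 = 944284832965003.

944284832965003


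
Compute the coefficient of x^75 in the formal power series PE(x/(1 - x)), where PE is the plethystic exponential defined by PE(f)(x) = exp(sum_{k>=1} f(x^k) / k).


For f(x) = x/(1 - x) we have
sum_{k>=1} f(x^k) / k = sum_{k>=1} (1/k) * x^k / (1 - x^k) = sum_{k, m >= 1} x^(k m) / k,
which after exponentiating simplifies to
PE(x/(1 - x)) = prod_{k>=1} 1 / (1 - x^k).
This is the generating function for the partition function p(n), so the coefficient of x^75 is p(75).
Computing p(75) by dynamic programming over parts 1, 2, ..., 75: p(75) = 8118264.

8118264


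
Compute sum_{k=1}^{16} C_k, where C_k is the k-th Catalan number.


C_1 through C_16: 1, 2, 5, 14, 42, 132, 429, 1430, 4862, 16796, 58786, 208012, 742900, 2674440, 9694845, 35357670
Sum = 1 + 2 + 5 + 14 + 42 + 132 + 429 + 1430 + 4862 + 16796 + 58786 + 208012 + 742900 + 2674440 + 9694845 + 35357670
= 48760366

48760366


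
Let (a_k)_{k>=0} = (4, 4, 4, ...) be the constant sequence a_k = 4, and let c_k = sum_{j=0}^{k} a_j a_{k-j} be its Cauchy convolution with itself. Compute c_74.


Since a_j = 4 for all j >= 0, the convolution sum becomes
c_k = sum_{j=0}^{k} 4 * 4 = 16 * (k + 1).
Equivalently, the generating function of (a_k) is 4/(1 - x) and its square is 16/(1 - x)^2 = sum_{k>=0} 16(k + 1) x^k.
For k = 74: 16 * 75 = 1200.

1200


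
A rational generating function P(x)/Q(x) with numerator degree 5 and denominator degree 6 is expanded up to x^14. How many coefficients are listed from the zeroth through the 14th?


Expanding up to x^14 gives the coefficients for x^0, x^1, ..., x^14.
That is 14 + 1 = 15 coefficients in total.

15


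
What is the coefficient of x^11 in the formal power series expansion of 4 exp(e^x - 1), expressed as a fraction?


exp(e^x - 1) is the exponential generating function for the Bell numbers Bell_k: exp(e^x - 1) = sum_{k>=0} Bell_k x^k / k!.
So the coefficient of x^11 in 4 exp(e^x - 1) is 4 Bell_11 / 11!.
Computing: Bell_11 = 678570 and 11! = 39916800, giving
4 * 678570/39916800 = 22619/332640.

22619/332640


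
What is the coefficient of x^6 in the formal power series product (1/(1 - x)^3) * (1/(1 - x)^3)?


Combine the factors: (1/(1 - x)^3) * (1/(1 - x)^3) = 1/(1 - x)^6.
Then use 1/(1 - x)^r = sum_{k>=0} C(k + r - 1, r - 1) x^k with r = 6 and k = 6:
C(11, 5) = 462.

462


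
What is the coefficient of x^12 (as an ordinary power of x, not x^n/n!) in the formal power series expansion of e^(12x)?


The exponential series is e^y = sum_{k>=0} y^k / k!. Substituting y = 12x gives
e^(12x) = sum_{k>=0} 12^k x^k / k!.
So the coefficient of x^n is a^n/n! with a = 12, n = 12:
12^12 / 12! = 8916100448256/479001600 = 35831808/1925

35831808/1925


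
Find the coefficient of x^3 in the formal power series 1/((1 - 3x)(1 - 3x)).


By partial fractions or Cauchy convolution:
The coefficient equals sum_{k=0}^{3} 3^k * 3^(3-k).
= 108

108


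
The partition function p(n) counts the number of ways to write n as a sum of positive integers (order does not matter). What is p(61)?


Using the generating function prod_{k>=1} 1/(1-x^k), we compute p(61).
By dynamic programming over parts 1 through 61:
p(61) = 1121505

1121505


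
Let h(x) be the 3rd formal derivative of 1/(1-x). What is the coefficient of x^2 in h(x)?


Differentiating 3 times: d^3/dx^3 [1/(1-x)] = 3!/(1-x)^4.
The expansion 1/(1-x)^4 = sum_{k>=0} C(k+3, 3) x^k, so the coefficient of x^n in 3!/(1-x)^4 is 3! * C(n+3, 3).
For n = 2: 6 * C(5, 3) = 6 * 10 = 60

60


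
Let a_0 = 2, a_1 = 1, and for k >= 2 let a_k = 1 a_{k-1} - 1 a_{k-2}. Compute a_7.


Iterating the recurrence forward:
a_0 = 2
a_1 = 1
a_2 = 1*1 - 1*2 = -1
a_3 = 1*-1 - 1*1 = -2
a_4 = 1*-2 - 1*-1 = -1
a_5 = 1*-1 - 1*-2 = 1
a_6 = 1*1 - 1*-1 = 2
a_7 = 1*2 - 1*1 = 1
So a_7 = 1.

1


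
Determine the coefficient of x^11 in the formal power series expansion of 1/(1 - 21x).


The geometric series identity gives 1/(1 - c x) = sum_{k>=0} c^k x^k, so the coefficient of x^k is c^k.
Here c = 21 and k = 11.
Computing: 21^11 = 350277500542221

350277500542221


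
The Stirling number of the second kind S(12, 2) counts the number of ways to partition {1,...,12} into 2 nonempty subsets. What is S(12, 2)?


Using the explicit formula S(n,k) = (1/k!) sum_{j=0}^{k} (-1)^(k-j) C(k,j) j^n:
S(12, 2) = 2047
Equivalently, S(n,k) is n! times the coefficient of x^n in the EGF (e^x - 1)^k / k!.

2047


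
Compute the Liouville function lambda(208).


The Liouville function is lambda(k) = (-1)^Omega(k), where Omega(k) counts the prime factors of k with multiplicity.
Factoring: 208 = 2 * 2 * 2 * 2 * 13, so Omega(208) = 5.
lambda(208) = (-1)^5 = -1.

-1


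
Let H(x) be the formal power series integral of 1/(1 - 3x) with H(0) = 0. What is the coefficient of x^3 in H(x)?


1/(1 - 3x) = sum_{k>=0} 3^k x^k. Integrating termwise with H(0) = 0:
H(x) = sum_{k>=0} 3^k x^(k+1) / (k+1) = sum_{m>=1} 3^(m-1) x^m / m.
For m = 3: 3^2/3 = 9/3 = 3.

3


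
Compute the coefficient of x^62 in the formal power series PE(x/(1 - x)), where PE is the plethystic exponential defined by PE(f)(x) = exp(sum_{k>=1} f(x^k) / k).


For f(x) = x/(1 - x) we have
sum_{k>=1} f(x^k) / k = sum_{k>=1} (1/k) * x^k / (1 - x^k) = sum_{k, m >= 1} x^(k m) / k,
which after exponentiating simplifies to
PE(x/(1 - x)) = prod_{k>=1} 1 / (1 - x^k).
This is the generating function for the partition function p(n), so the coefficient of x^62 is p(62).
Computing p(62) by dynamic programming over parts 1, 2, ..., 62: p(62) = 1300156.

1300156


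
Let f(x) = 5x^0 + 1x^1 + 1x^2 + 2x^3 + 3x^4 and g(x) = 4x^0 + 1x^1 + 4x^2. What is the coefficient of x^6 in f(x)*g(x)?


Cauchy product at x^6:
3*4
= 12

12


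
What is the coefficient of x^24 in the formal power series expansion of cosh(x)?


The Maclaurin series is cosh(t) = sum_{m>=0} t^(2m) / (2m)!, so substituting t = x, only even powers of x are nonzero, with coefficient of x^(2m) equal to 1 / (2m)!.
For x^24 the coefficient is 1/24! = 1/620448401733239439360000 = 1/620448401733239439360000.

1/620448401733239439360000


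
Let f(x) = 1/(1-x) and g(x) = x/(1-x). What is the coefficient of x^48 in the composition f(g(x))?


First simplify the composition: f(g(x)) = 1/(1 - x/(1-x)) = (1-x)/((1-x) - x) = (1-x)/(1-2x).
Now extract the coefficient. Write (1-x)/(1-2x) = 1/(1-2x) - x/(1-2x).
The coefficient of x^n in 1/(1-2x) is 2^n, and in x/(1-2x) is 2^(n-1) (for n >= 1).
So the coefficient of x^48 is 2^48 - 2^47 = 281474976710656 - 140737488355328 = 140737488355328.

140737488355328


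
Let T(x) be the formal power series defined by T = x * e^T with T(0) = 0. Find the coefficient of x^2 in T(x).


Apply the Lagrange inversion formula: if T = x * phi(T) with phi(t) = e^t, then
[x^n] T = (1/n) [t^(n-1)] phi(t)^n = (1/n) [t^(n-1)] e^(n t) = (1/n) * n^(n-1) / (n-1)! = n^(n-1) / n!.
When c = 1 this is the Cayley count of rooted labeled trees on n vertices, divided by n!.
For n = 2: 2^1 / 2! = 2/2 = 1.

1


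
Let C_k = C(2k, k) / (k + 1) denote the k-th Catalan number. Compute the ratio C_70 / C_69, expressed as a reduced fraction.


Using C_k = (2k)! / (k! (k+1)!), the ratio C_{k+1}/C_k simplifies to
C_{k+1}/C_k = [(2k+2)! / ((k+1)! (k+2)!)] * [k! (k+1)! / (2k)!]
 = (2k+2)(2k+1) / ((k+1)(k+2)) = 2(2k+1) / (k+2).
For k = 69: 2(2*69 + 1) / (69 + 2) = 278/71 = 278/71.

278/71


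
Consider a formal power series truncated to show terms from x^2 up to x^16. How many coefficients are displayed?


From x^2 to x^16 inclusive, the count is 16 - 2 + 1 = 15.

15


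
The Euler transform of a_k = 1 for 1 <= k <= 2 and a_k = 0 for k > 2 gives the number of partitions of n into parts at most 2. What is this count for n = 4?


Partitions of 4 into parts at most 2:
Using generating function (1-x)^(-1)(1-x^2)^(-1),
the coefficient of x^4 = 3

3


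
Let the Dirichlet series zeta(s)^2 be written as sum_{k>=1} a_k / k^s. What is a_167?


The Dirichlet convolution of the constant function 1 with itself gives (1 * 1)(k) = sum_{d | k} 1 = d(k), the number of positive divisors of k.
Since zeta(s) = sum_{k>=1} 1/k^s, we have zeta(s)^2 = sum_{k>=1} d(k)/k^s, so a_k = d(k).
For k = 167: the divisors are 1, 167.
Count = 2.

2


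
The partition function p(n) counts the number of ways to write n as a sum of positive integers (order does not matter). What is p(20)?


Using the generating function prod_{k>=1} 1/(1-x^k), we compute p(20).
By dynamic programming over parts 1 through 20:
p(20) = 627

627


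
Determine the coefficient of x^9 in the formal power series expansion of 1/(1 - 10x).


The geometric series identity gives 1/(1 - c x) = sum_{k>=0} c^k x^k, so the coefficient of x^k is c^k.
Here c = 10 and k = 9.
Computing: 10^9 = 1000000000

1000000000


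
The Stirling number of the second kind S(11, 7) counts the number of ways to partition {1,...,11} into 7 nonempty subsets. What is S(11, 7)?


Using the explicit formula S(n,k) = (1/k!) sum_{j=0}^{k} (-1)^(k-j) C(k,j) j^n:
S(11, 7) = 63987
Equivalently, S(n,k) is n! times the coefficient of x^n in the EGF (e^x - 1)^k / k!.

63987


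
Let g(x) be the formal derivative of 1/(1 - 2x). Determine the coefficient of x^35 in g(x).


Differentiate termwise: d/dx sum_{k>=0} 2^k x^k = sum_{k>=1} k 2^k x^(k-1) = sum_{j>=0} (j+1) 2^(j+1) x^j.
Equivalently, d/dx [1/(1 - 2x)] = 2/(1 - 2x)^2.
For j = 35: 36 * 2^36 = 36 * 68719476736 = 2473901162496.

2473901162496


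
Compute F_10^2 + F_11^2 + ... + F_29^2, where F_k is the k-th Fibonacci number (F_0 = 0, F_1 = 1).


There is a standard identity sum_{k=0}^{N} F_k^2 = F_N * F_{N+1} (proved inductively from the telescoping relation F_k^2 = F_k F_{k+1} - F_{k-1} F_k). Then
sum_{k=10}^{29} F_k^2 = F_29 F_30 - F_9 F_10.
Computing: F_29 = 514229, F_30 = 832040, F_9 = 34, F_10 = 55.
Sum = 514229 * 832040 - 34 * 55 = 427859095290.

427859095290


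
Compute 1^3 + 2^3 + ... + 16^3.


This power sum has a closed form given by Faulhaber's formula
sum_{k=1}^{m} k^p = (1 / (p + 1)) * sum_{j=0}^{p} C(p + 1, j) B_j m^(p + 1 - j),
but for small m direct computation is fastest:
1 + 8 + 27 + 64 + 125 + 216 + 343 + 512 + 729 + 1000 + 1331 + 1728 + 2197 + 2744 + 3375 + 4096 = 18496.

18496


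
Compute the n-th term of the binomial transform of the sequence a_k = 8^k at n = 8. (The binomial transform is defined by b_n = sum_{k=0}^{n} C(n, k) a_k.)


With a_k = 8^k, b_n = sum_{k=0}^{n} C(n, k) 8^k = (1 + 8)^n by the binomial theorem.
For n = 8: (1 + 8)^8 = 9^8 = 43046721.

43046721


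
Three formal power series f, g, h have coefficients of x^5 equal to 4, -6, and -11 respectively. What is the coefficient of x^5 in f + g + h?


Series addition is componentwise:
4 + -6 + -11
= -13

-13


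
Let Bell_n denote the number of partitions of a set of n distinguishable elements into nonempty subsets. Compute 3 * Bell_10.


Bell_10 can be computed from the Bell triangle or from Dobinski's identity Bell_n = (1/e) * sum_{k>=0} k^n / k!.
Computing Bell_10 = 115975.
Then 3 * 115975 = 347925.

347925


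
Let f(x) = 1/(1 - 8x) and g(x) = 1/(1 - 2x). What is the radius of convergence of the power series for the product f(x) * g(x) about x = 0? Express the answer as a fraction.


The radius of 1/(1 - 8x) is 1/8 (nearest singularity at x = 1/8), and the radius of 1/(1 - 2x) is 1/2.
The product f(x)*g(x) = 1/((1 - 8x)(1 - 2x)) has singularities at both 1/8 and 1/2, so its radius of convergence is the distance to the nearest one:
min(1/8, 1/2) = 1/8.

1/8


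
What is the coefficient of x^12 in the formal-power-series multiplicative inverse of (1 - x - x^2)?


Let the inverse be f(x) = sum_{k>=0} a_k x^k. From f(x) * (1 - x - x^2) = 1 and matching coefficients:
 x^0: a_0 = 1.
 x^1: a_1 - a_0 = 0, so a_1 = 1.
 x^k (k >= 2): a_k - a_{k-1} - a_{k-2} = 0, i.e. a_k = a_{k-1} + a_{k-2}.
This is the Fibonacci-type recurrence shifted so that a_0 = a_1 = 1.
Iterating: a_0=1, a_1=1, a_2=2, a_3=3, a_4=5, a_5=8, a_6=13, a_7=21, a_8=34, a_9=55, ...
a_12 = 233.

233


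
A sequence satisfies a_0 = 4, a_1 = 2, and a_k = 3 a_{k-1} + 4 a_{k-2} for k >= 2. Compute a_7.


The characteristic equation is t^2 - 3 t - 4 = 0, with roots r_1 = 4 and r_2 = -1 (so c_1 = r_1 + r_2, c_2 = -r_1 r_2 as required).
One can use the closed form a_n = A r_1^n + B r_2^n, but direct iteration is more reliable:
a_0 = 4, a_1 = 2, a_2 = 22, a_3 = 74, a_4 = 310, a_5 = 1226, a_6 = 4918, a_7 = 19658.
So a_7 = 19658.

19658


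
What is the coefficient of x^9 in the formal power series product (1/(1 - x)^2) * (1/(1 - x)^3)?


Combine the factors: (1/(1 - x)^2) * (1/(1 - x)^3) = 1/(1 - x)^5.
Then use 1/(1 - x)^r = sum_{k>=0} C(k + r - 1, r - 1) x^k with r = 5 and k = 9:
C(13, 4) = 715.

715


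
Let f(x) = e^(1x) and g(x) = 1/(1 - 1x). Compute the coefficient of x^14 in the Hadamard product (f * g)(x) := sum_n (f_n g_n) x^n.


Expanding: f_k = 1^k/k! (from e^(1x)) and g_k = 1^k (from 1/(1 - 1x)). So the Hadamard coefficient (f * g)_k = 1^k 1^k / k! = (1)^k / k!.
For k = 14: 1^14/14! = 1/87178291200 = 1/87178291200.

1/87178291200


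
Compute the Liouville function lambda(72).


The Liouville function is lambda(k) = (-1)^Omega(k), where Omega(k) counts the prime factors of k with multiplicity.
Factoring: 72 = 2 * 2 * 2 * 3 * 3, so Omega(72) = 5.
lambda(72) = (-1)^5 = -1.

-1


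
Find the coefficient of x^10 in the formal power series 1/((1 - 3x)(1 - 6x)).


By partial fractions or Cauchy convolution:
The coefficient equals sum_{k=0}^{10} 3^k * 6^(10-k).
= 120873303

120873303


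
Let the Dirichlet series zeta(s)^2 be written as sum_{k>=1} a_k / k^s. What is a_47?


The Dirichlet convolution of the constant function 1 with itself gives (1 * 1)(k) = sum_{d | k} 1 = d(k), the number of positive divisors of k.
Since zeta(s) = sum_{k>=1} 1/k^s, we have zeta(s)^2 = sum_{k>=1} d(k)/k^s, so a_k = d(k).
For k = 47: the divisors are 1, 47.
Count = 2.

2


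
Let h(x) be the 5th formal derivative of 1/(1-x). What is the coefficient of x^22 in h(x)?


Differentiating 5 times: d^5/dx^5 [1/(1-x)] = 5!/(1-x)^6.
The expansion 1/(1-x)^6 = sum_{k>=0} C(k+5, 5) x^k, so the coefficient of x^n in 5!/(1-x)^6 is 5! * C(n+5, 5).
For n = 22: 120 * C(27, 5) = 120 * 80730 = 9687600

9687600


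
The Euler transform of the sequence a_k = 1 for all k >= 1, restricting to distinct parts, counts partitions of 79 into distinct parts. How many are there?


Partitions of 79 into distinct parts can be computed via generating function.
Product (1+x)(1+x^2)(1+x^3)...
The coefficient of x^79 = 70488

70488


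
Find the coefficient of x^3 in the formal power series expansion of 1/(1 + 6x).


Write 1/(1 + c x) = 1/(1 - (-c) x) and apply the geometric-series identity
1/(1 - y) = sum_{k>=0} y^k to get 1/(1 + c x) = sum_{k>=0} (-c)^k x^k.
So the coefficient of x^k is (-c)^k = (-1)^k * c^k.
Here c = 6 and k = 3:
(-6)^3 = -1 * 216 = -216

-216


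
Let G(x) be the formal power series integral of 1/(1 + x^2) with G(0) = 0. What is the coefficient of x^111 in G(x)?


1/(1 + x^2) = sum_{j>=0} (-1)^j x^(2j). Integrating termwise with G(0) = 0:
G(x) = sum_{j>=0} (-1)^j x^(2j+1) / (2j+1) = arctan(x).
Only odd powers are nonzero. For x^111 write 111 = 2*55 + 1, giving
(-1)^55 / 111 = -1/111 = -1/111.

-1/111


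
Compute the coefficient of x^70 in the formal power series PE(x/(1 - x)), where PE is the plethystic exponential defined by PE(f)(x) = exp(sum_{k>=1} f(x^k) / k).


For f(x) = x/(1 - x) we have
sum_{k>=1} f(x^k) / k = sum_{k>=1} (1/k) * x^k / (1 - x^k) = sum_{k, m >= 1} x^(k m) / k,
which after exponentiating simplifies to
PE(x/(1 - x)) = prod_{k>=1} 1 / (1 - x^k).
This is the generating function for the partition function p(n), so the coefficient of x^70 is p(70).
Computing p(70) by dynamic programming over parts 1, 2, ..., 70: p(70) = 4087968.

4087968
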